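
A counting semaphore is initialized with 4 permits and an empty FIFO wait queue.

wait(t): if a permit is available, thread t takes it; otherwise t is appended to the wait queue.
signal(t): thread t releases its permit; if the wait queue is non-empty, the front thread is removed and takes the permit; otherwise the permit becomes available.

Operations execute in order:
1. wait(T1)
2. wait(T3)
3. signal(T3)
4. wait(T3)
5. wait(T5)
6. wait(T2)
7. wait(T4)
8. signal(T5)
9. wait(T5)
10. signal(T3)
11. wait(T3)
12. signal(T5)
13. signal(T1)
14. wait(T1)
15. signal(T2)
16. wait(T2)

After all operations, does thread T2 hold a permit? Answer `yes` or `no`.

Step 1: wait(T1) -> count=3 queue=[] holders={T1}
Step 2: wait(T3) -> count=2 queue=[] holders={T1,T3}
Step 3: signal(T3) -> count=3 queue=[] holders={T1}
Step 4: wait(T3) -> count=2 queue=[] holders={T1,T3}
Step 5: wait(T5) -> count=1 queue=[] holders={T1,T3,T5}
Step 6: wait(T2) -> count=0 queue=[] holders={T1,T2,T3,T5}
Step 7: wait(T4) -> count=0 queue=[T4] holders={T1,T2,T3,T5}
Step 8: signal(T5) -> count=0 queue=[] holders={T1,T2,T3,T4}
Step 9: wait(T5) -> count=0 queue=[T5] holders={T1,T2,T3,T4}
Step 10: signal(T3) -> count=0 queue=[] holders={T1,T2,T4,T5}
Step 11: wait(T3) -> count=0 queue=[T3] holders={T1,T2,T4,T5}
Step 12: signal(T5) -> count=0 queue=[] holders={T1,T2,T3,T4}
Step 13: signal(T1) -> count=1 queue=[] holders={T2,T3,T4}
Step 14: wait(T1) -> count=0 queue=[] holders={T1,T2,T3,T4}
Step 15: signal(T2) -> count=1 queue=[] holders={T1,T3,T4}
Step 16: wait(T2) -> count=0 queue=[] holders={T1,T2,T3,T4}
Final holders: {T1,T2,T3,T4} -> T2 in holders

Answer: yes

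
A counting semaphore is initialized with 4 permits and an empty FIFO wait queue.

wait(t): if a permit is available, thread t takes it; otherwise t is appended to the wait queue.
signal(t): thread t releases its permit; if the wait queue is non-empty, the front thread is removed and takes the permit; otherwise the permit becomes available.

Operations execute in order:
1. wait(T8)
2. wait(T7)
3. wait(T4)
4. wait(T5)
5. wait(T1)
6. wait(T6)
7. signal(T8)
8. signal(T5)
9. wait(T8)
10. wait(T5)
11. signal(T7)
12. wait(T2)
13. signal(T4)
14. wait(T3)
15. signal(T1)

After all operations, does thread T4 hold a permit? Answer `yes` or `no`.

Step 1: wait(T8) -> count=3 queue=[] holders={T8}
Step 2: wait(T7) -> count=2 queue=[] holders={T7,T8}
Step 3: wait(T4) -> count=1 queue=[] holders={T4,T7,T8}
Step 4: wait(T5) -> count=0 queue=[] holders={T4,T5,T7,T8}
Step 5: wait(T1) -> count=0 queue=[T1] holders={T4,T5,T7,T8}
Step 6: wait(T6) -> count=0 queue=[T1,T6] holders={T4,T5,T7,T8}
Step 7: signal(T8) -> count=0 queue=[T6] holders={T1,T4,T5,T7}
Step 8: signal(T5) -> count=0 queue=[] holders={T1,T4,T6,T7}
Step 9: wait(T8) -> count=0 queue=[T8] holders={T1,T4,T6,T7}
Step 10: wait(T5) -> count=0 queue=[T8,T5] holders={T1,T4,T6,T7}
Step 11: signal(T7) -> count=0 queue=[T5] holders={T1,T4,T6,T8}
Step 12: wait(T2) -> count=0 queue=[T5,T2] holders={T1,T4,T6,T8}
Step 13: signal(T4) -> count=0 queue=[T2] holders={T1,T5,T6,T8}
Step 14: wait(T3) -> count=0 queue=[T2,T3] holders={T1,T5,T6,T8}
Step 15: signal(T1) -> count=0 queue=[T3] holders={T2,T5,T6,T8}
Final holders: {T2,T5,T6,T8} -> T4 not in holders

Answer: no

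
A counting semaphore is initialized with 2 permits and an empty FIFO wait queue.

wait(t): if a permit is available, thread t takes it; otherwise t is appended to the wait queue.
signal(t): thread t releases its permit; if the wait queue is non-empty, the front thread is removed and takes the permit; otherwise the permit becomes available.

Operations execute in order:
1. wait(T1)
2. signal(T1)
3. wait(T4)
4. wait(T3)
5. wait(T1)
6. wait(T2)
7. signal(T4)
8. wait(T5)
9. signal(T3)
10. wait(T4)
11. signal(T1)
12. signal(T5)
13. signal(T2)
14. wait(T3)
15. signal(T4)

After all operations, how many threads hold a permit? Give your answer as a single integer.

Step 1: wait(T1) -> count=1 queue=[] holders={T1}
Step 2: signal(T1) -> count=2 queue=[] holders={none}
Step 3: wait(T4) -> count=1 queue=[] holders={T4}
Step 4: wait(T3) -> count=0 queue=[] holders={T3,T4}
Step 5: wait(T1) -> count=0 queue=[T1] holders={T3,T4}
Step 6: wait(T2) -> count=0 queue=[T1,T2] holders={T3,T4}
Step 7: signal(T4) -> count=0 queue=[T2] holders={T1,T3}
Step 8: wait(T5) -> count=0 queue=[T2,T5] holders={T1,T3}
Step 9: signal(T3) -> count=0 queue=[T5] holders={T1,T2}
Step 10: wait(T4) -> count=0 queue=[T5,T4] holders={T1,T2}
Step 11: signal(T1) -> count=0 queue=[T4] holders={T2,T5}
Step 12: signal(T5) -> count=0 queue=[] holders={T2,T4}
Step 13: signal(T2) -> count=1 queue=[] holders={T4}
Step 14: wait(T3) -> count=0 queue=[] holders={T3,T4}
Step 15: signal(T4) -> count=1 queue=[] holders={T3}
Final holders: {T3} -> 1 thread(s)

Answer: 1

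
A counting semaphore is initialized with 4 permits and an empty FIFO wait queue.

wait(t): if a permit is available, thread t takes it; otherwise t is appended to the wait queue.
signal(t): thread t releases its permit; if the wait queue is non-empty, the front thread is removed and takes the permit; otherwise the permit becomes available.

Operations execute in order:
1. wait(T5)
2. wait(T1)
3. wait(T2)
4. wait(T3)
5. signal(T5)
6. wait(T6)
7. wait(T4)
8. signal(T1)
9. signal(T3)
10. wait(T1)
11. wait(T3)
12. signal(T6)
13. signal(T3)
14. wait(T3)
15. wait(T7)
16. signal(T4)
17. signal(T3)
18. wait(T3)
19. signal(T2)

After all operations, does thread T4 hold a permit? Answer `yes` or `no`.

Step 1: wait(T5) -> count=3 queue=[] holders={T5}
Step 2: wait(T1) -> count=2 queue=[] holders={T1,T5}
Step 3: wait(T2) -> count=1 queue=[] holders={T1,T2,T5}
Step 4: wait(T3) -> count=0 queue=[] holders={T1,T2,T3,T5}
Step 5: signal(T5) -> count=1 queue=[] holders={T1,T2,T3}
Step 6: wait(T6) -> count=0 queue=[] holders={T1,T2,T3,T6}
Step 7: wait(T4) -> count=0 queue=[T4] holders={T1,T2,T3,T6}
Step 8: signal(T1) -> count=0 queue=[] holders={T2,T3,T4,T6}
Step 9: signal(T3) -> count=1 queue=[] holders={T2,T4,T6}
Step 10: wait(T1) -> count=0 queue=[] holders={T1,T2,T4,T6}
Step 11: wait(T3) -> count=0 queue=[T3] holders={T1,T2,T4,T6}
Step 12: signal(T6) -> count=0 queue=[] holders={T1,T2,T3,T4}
Step 13: signal(T3) -> count=1 queue=[] holders={T1,T2,T4}
Step 14: wait(T3) -> count=0 queue=[] holders={T1,T2,T3,T4}
Step 15: wait(T7) -> count=0 queue=[T7] holders={T1,T2,T3,T4}
Step 16: signal(T4) -> count=0 queue=[] holders={T1,T2,T3,T7}
Step 17: signal(T3) -> count=1 queue=[] holders={T1,T2,T7}
Step 18: wait(T3) -> count=0 queue=[] holders={T1,T2,T3,T7}
Step 19: signal(T2) -> count=1 queue=[] holders={T1,T3,T7}
Final holders: {T1,T3,T7} -> T4 not in holders

Answer: no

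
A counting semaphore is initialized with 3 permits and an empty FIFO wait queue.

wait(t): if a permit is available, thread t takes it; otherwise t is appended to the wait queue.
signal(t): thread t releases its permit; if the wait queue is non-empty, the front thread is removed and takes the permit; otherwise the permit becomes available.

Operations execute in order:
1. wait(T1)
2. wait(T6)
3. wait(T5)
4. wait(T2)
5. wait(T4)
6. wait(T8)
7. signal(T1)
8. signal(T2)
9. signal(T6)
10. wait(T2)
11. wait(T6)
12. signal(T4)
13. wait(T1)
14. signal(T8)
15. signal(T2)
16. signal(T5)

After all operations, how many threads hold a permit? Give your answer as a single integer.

Step 1: wait(T1) -> count=2 queue=[] holders={T1}
Step 2: wait(T6) -> count=1 queue=[] holders={T1,T6}
Step 3: wait(T5) -> count=0 queue=[] holders={T1,T5,T6}
Step 4: wait(T2) -> count=0 queue=[T2] holders={T1,T5,T6}
Step 5: wait(T4) -> count=0 queue=[T2,T4] holders={T1,T5,T6}
Step 6: wait(T8) -> count=0 queue=[T2,T4,T8] holders={T1,T5,T6}
Step 7: signal(T1) -> count=0 queue=[T4,T8] holders={T2,T5,T6}
Step 8: signal(T2) -> count=0 queue=[T8] holders={T4,T5,T6}
Step 9: signal(T6) -> count=0 queue=[] holders={T4,T5,T8}
Step 10: wait(T2) -> count=0 queue=[T2] holders={T4,T5,T8}
Step 11: wait(T6) -> count=0 queue=[T2,T6] holders={T4,T5,T8}
Step 12: signal(T4) -> count=0 queue=[T6] holders={T2,T5,T8}
Step 13: wait(T1) -> count=0 queue=[T6,T1] holders={T2,T5,T8}
Step 14: signal(T8) -> count=0 queue=[T1] holders={T2,T5,T6}
Step 15: signal(T2) -> count=0 queue=[] holders={T1,T5,T6}
Step 16: signal(T5) -> count=1 queue=[] holders={T1,T6}
Final holders: {T1,T6} -> 2 thread(s)

Answer: 2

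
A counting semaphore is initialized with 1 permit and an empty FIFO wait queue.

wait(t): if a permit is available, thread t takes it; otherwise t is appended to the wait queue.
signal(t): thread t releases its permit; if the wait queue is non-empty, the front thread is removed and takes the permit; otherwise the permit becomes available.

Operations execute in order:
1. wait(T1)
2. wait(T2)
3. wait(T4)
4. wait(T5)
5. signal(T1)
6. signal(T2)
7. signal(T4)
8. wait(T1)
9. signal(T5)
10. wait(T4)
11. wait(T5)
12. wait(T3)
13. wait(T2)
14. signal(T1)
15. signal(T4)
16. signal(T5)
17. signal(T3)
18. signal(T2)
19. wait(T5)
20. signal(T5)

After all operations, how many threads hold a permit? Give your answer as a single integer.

Answer: 0

Derivation:
Step 1: wait(T1) -> count=0 queue=[] holders={T1}
Step 2: wait(T2) -> count=0 queue=[T2] holders={T1}
Step 3: wait(T4) -> count=0 queue=[T2,T4] holders={T1}
Step 4: wait(T5) -> count=0 queue=[T2,T4,T5] holders={T1}
Step 5: signal(T1) -> count=0 queue=[T4,T5] holders={T2}
Step 6: signal(T2) -> count=0 queue=[T5] holders={T4}
Step 7: signal(T4) -> count=0 queue=[] holders={T5}
Step 8: wait(T1) -> count=0 queue=[T1] holders={T5}
Step 9: signal(T5) -> count=0 queue=[] holders={T1}
Step 10: wait(T4) -> count=0 queue=[T4] holders={T1}
Step 11: wait(T5) -> count=0 queue=[T4,T5] holders={T1}
Step 12: wait(T3) -> count=0 queue=[T4,T5,T3] holders={T1}
Step 13: wait(T2) -> count=0 queue=[T4,T5,T3,T2] holders={T1}
Step 14: signal(T1) -> count=0 queue=[T5,T3,T2] holders={T4}
Step 15: signal(T4) -> count=0 queue=[T3,T2] holders={T5}
Step 16: signal(T5) -> count=0 queue=[T2] holders={T3}
Step 17: signal(T3) -> count=0 queue=[] holders={T2}
Step 18: signal(T2) -> count=1 queue=[] holders={none}
Step 19: wait(T5) -> count=0 queue=[] holders={T5}
Step 20: signal(T5) -> count=1 queue=[] holders={none}
Final holders: {none} -> 0 thread(s)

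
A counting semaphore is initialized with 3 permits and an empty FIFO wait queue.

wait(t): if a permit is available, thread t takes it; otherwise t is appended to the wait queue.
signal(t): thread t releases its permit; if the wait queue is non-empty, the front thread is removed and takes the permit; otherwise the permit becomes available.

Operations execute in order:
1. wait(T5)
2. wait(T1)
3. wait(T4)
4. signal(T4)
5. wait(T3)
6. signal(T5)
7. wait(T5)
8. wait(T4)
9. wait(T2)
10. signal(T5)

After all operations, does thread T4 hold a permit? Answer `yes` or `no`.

Answer: yes

Derivation:
Step 1: wait(T5) -> count=2 queue=[] holders={T5}
Step 2: wait(T1) -> count=1 queue=[] holders={T1,T5}
Step 3: wait(T4) -> count=0 queue=[] holders={T1,T4,T5}
Step 4: signal(T4) -> count=1 queue=[] holders={T1,T5}
Step 5: wait(T3) -> count=0 queue=[] holders={T1,T3,T5}
Step 6: signal(T5) -> count=1 queue=[] holders={T1,T3}
Step 7: wait(T5) -> count=0 queue=[] holders={T1,T3,T5}
Step 8: wait(T4) -> count=0 queue=[T4] holders={T1,T3,T5}
Step 9: wait(T2) -> count=0 queue=[T4,T2] holders={T1,T3,T5}
Step 10: signal(T5) -> count=0 queue=[T2] holders={T1,T3,T4}
Final holders: {T1,T3,T4} -> T4 in holders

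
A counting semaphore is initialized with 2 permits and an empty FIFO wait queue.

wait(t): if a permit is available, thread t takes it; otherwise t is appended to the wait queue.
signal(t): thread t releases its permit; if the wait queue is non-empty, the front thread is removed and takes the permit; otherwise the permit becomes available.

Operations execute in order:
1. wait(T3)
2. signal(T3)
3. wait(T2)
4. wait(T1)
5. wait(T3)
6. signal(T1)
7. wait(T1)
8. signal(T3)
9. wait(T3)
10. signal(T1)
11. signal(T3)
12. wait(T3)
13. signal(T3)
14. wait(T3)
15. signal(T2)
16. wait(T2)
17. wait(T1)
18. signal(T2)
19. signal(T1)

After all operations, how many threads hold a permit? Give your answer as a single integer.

Step 1: wait(T3) -> count=1 queue=[] holders={T3}
Step 2: signal(T3) -> count=2 queue=[] holders={none}
Step 3: wait(T2) -> count=1 queue=[] holders={T2}
Step 4: wait(T1) -> count=0 queue=[] holders={T1,T2}
Step 5: wait(T3) -> count=0 queue=[T3] holders={T1,T2}
Step 6: signal(T1) -> count=0 queue=[] holders={T2,T3}
Step 7: wait(T1) -> count=0 queue=[T1] holders={T2,T3}
Step 8: signal(T3) -> count=0 queue=[] holders={T1,T2}
Step 9: wait(T3) -> count=0 queue=[T3] holders={T1,T2}
Step 10: signal(T1) -> count=0 queue=[] holders={T2,T3}
Step 11: signal(T3) -> count=1 queue=[] holders={T2}
Step 12: wait(T3) -> count=0 queue=[] holders={T2,T3}
Step 13: signal(T3) -> count=1 queue=[] holders={T2}
Step 14: wait(T3) -> count=0 queue=[] holders={T2,T3}
Step 15: signal(T2) -> count=1 queue=[] holders={T3}
Step 16: wait(T2) -> count=0 queue=[] holders={T2,T3}
Step 17: wait(T1) -> count=0 queue=[T1] holders={T2,T3}
Step 18: signal(T2) -> count=0 queue=[] holders={T1,T3}
Step 19: signal(T1) -> count=1 queue=[] holders={T3}
Final holders: {T3} -> 1 thread(s)

Answer: 1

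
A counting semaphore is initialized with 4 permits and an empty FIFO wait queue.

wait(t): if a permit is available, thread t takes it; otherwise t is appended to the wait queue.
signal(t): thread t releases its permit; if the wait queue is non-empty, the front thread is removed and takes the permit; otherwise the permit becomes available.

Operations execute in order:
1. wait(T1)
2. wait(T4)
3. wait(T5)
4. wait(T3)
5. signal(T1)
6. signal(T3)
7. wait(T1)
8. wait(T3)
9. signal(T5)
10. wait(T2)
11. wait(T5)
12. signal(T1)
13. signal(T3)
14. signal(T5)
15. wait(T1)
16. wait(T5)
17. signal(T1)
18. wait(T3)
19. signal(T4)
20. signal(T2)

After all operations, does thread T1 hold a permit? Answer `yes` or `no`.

Answer: no

Derivation:
Step 1: wait(T1) -> count=3 queue=[] holders={T1}
Step 2: wait(T4) -> count=2 queue=[] holders={T1,T4}
Step 3: wait(T5) -> count=1 queue=[] holders={T1,T4,T5}
Step 4: wait(T3) -> count=0 queue=[] holders={T1,T3,T4,T5}
Step 5: signal(T1) -> count=1 queue=[] holders={T3,T4,T5}
Step 6: signal(T3) -> count=2 queue=[] holders={T4,T5}
Step 7: wait(T1) -> count=1 queue=[] holders={T1,T4,T5}
Step 8: wait(T3) -> count=0 queue=[] holders={T1,T3,T4,T5}
Step 9: signal(T5) -> count=1 queue=[] holders={T1,T3,T4}
Step 10: wait(T2) -> count=0 queue=[] holders={T1,T2,T3,T4}
Step 11: wait(T5) -> count=0 queue=[T5] holders={T1,T2,T3,T4}
Step 12: signal(T1) -> count=0 queue=[] holders={T2,T3,T4,T5}
Step 13: signal(T3) -> count=1 queue=[] holders={T2,T4,T5}
Step 14: signal(T5) -> count=2 queue=[] holders={T2,T4}
Step 15: wait(T1) -> count=1 queue=[] holders={T1,T2,T4}
Step 16: wait(T5) -> count=0 queue=[] holders={T1,T2,T4,T5}
Step 17: signal(T1) -> count=1 queue=[] holders={T2,T4,T5}
Step 18: wait(T3) -> count=0 queue=[] holders={T2,T3,T4,T5}
Step 19: signal(T4) -> count=1 queue=[] holders={T2,T3,T5}
Step 20: signal(T2) -> count=2 queue=[] holders={T3,T5}
Final holders: {T3,T5} -> T1 not in holders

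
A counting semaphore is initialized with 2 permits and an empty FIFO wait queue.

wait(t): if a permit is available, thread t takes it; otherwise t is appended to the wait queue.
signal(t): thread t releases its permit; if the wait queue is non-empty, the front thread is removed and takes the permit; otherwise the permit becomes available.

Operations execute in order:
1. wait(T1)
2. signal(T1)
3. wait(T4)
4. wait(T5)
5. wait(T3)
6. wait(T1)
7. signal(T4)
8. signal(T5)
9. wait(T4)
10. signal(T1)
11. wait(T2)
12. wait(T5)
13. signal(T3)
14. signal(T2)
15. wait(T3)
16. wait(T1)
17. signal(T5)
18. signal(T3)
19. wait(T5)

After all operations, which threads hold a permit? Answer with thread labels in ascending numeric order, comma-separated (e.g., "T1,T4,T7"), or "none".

Answer: T1,T4

Derivation:
Step 1: wait(T1) -> count=1 queue=[] holders={T1}
Step 2: signal(T1) -> count=2 queue=[] holders={none}
Step 3: wait(T4) -> count=1 queue=[] holders={T4}
Step 4: wait(T5) -> count=0 queue=[] holders={T4,T5}
Step 5: wait(T3) -> count=0 queue=[T3] holders={T4,T5}
Step 6: wait(T1) -> count=0 queue=[T3,T1] holders={T4,T5}
Step 7: signal(T4) -> count=0 queue=[T1] holders={T3,T5}
Step 8: signal(T5) -> count=0 queue=[] holders={T1,T3}
Step 9: wait(T4) -> count=0 queue=[T4] holders={T1,T3}
Step 10: signal(T1) -> count=0 queue=[] holders={T3,T4}
Step 11: wait(T2) -> count=0 queue=[T2] holders={T3,T4}
Step 12: wait(T5) -> count=0 queue=[T2,T5] holders={T3,T4}
Step 13: signal(T3) -> count=0 queue=[T5] holders={T2,T4}
Step 14: signal(T2) -> count=0 queue=[] holders={T4,T5}
Step 15: wait(T3) -> count=0 queue=[T3] holders={T4,T5}
Step 16: wait(T1) -> count=0 queue=[T3,T1] holders={T4,T5}
Step 17: signal(T5) -> count=0 queue=[T1] holders={T3,T4}
Step 18: signal(T3) -> count=0 queue=[] holders={T1,T4}
Step 19: wait(T5) -> count=0 queue=[T5] holders={T1,T4}
Final holders: T1,T4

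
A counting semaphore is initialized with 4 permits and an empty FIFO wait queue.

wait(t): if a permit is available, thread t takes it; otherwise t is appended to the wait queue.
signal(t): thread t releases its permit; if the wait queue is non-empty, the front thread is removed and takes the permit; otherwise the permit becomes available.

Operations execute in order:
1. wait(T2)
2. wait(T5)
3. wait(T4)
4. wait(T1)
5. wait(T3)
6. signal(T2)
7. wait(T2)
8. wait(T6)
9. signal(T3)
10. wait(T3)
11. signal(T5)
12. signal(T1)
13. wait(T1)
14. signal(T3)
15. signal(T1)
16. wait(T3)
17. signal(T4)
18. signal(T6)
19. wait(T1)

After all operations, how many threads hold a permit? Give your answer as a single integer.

Answer: 3

Derivation:
Step 1: wait(T2) -> count=3 queue=[] holders={T2}
Step 2: wait(T5) -> count=2 queue=[] holders={T2,T5}
Step 3: wait(T4) -> count=1 queue=[] holders={T2,T4,T5}
Step 4: wait(T1) -> count=0 queue=[] holders={T1,T2,T4,T5}
Step 5: wait(T3) -> count=0 queue=[T3] holders={T1,T2,T4,T5}
Step 6: signal(T2) -> count=0 queue=[] holders={T1,T3,T4,T5}
Step 7: wait(T2) -> count=0 queue=[T2] holders={T1,T3,T4,T5}
Step 8: wait(T6) -> count=0 queue=[T2,T6] holders={T1,T3,T4,T5}
Step 9: signal(T3) -> count=0 queue=[T6] holders={T1,T2,T4,T5}
Step 10: wait(T3) -> count=0 queue=[T6,T3] holders={T1,T2,T4,T5}
Step 11: signal(T5) -> count=0 queue=[T3] holders={T1,T2,T4,T6}
Step 12: signal(T1) -> count=0 queue=[] holders={T2,T3,T4,T6}
Step 13: wait(T1) -> count=0 queue=[T1] holders={T2,T3,T4,T6}
Step 14: signal(T3) -> count=0 queue=[] holders={T1,T2,T4,T6}
Step 15: signal(T1) -> count=1 queue=[] holders={T2,T4,T6}
Step 16: wait(T3) -> count=0 queue=[] holders={T2,T3,T4,T6}
Step 17: signal(T4) -> count=1 queue=[] holders={T2,T3,T6}
Step 18: signal(T6) -> count=2 queue=[] holders={T2,T3}
Step 19: wait(T1) -> count=1 queue=[] holders={T1,T2,T3}
Final holders: {T1,T2,T3} -> 3 thread(s)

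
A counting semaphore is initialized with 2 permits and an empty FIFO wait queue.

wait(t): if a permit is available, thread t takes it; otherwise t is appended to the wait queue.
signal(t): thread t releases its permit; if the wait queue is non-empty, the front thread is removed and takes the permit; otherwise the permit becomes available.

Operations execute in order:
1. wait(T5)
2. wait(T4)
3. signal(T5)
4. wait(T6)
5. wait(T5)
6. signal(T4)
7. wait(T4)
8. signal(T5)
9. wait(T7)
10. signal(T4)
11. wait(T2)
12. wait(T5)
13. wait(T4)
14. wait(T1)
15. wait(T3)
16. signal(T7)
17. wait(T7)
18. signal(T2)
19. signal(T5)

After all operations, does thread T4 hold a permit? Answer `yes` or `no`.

Answer: yes

Derivation:
Step 1: wait(T5) -> count=1 queue=[] holders={T5}
Step 2: wait(T4) -> count=0 queue=[] holders={T4,T5}
Step 3: signal(T5) -> count=1 queue=[] holders={T4}
Step 4: wait(T6) -> count=0 queue=[] holders={T4,T6}
Step 5: wait(T5) -> count=0 queue=[T5] holders={T4,T6}
Step 6: signal(T4) -> count=0 queue=[] holders={T5,T6}
Step 7: wait(T4) -> count=0 queue=[T4] holders={T5,T6}
Step 8: signal(T5) -> count=0 queue=[] holders={T4,T6}
Step 9: wait(T7) -> count=0 queue=[T7] holders={T4,T6}
Step 10: signal(T4) -> count=0 queue=[] holders={T6,T7}
Step 11: wait(T2) -> count=0 queue=[T2] holders={T6,T7}
Step 12: wait(T5) -> count=0 queue=[T2,T5] holders={T6,T7}
Step 13: wait(T4) -> count=0 queue=[T2,T5,T4] holders={T6,T7}
Step 14: wait(T1) -> count=0 queue=[T2,T5,T4,T1] holders={T6,T7}
Step 15: wait(T3) -> count=0 queue=[T2,T5,T4,T1,T3] holders={T6,T7}
Step 16: signal(T7) -> count=0 queue=[T5,T4,T1,T3] holders={T2,T6}
Step 17: wait(T7) -> count=0 queue=[T5,T4,T1,T3,T7] holders={T2,T6}
Step 18: signal(T2) -> count=0 queue=[T4,T1,T3,T7] holders={T5,T6}
Step 19: signal(T5) -> count=0 queue=[T1,T3,T7] holders={T4,T6}
Final holders: {T4,T6} -> T4 in holders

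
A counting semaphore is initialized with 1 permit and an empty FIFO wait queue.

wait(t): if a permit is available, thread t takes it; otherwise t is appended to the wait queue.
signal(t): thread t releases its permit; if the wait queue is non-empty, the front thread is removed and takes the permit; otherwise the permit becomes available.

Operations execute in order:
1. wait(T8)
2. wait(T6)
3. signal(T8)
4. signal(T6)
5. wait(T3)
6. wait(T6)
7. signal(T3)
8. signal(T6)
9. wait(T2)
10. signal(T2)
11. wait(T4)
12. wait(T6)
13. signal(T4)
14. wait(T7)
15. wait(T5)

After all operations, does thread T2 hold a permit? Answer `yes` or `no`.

Step 1: wait(T8) -> count=0 queue=[] holders={T8}
Step 2: wait(T6) -> count=0 queue=[T6] holders={T8}
Step 3: signal(T8) -> count=0 queue=[] holders={T6}
Step 4: signal(T6) -> count=1 queue=[] holders={none}
Step 5: wait(T3) -> count=0 queue=[] holders={T3}
Step 6: wait(T6) -> count=0 queue=[T6] holders={T3}
Step 7: signal(T3) -> count=0 queue=[] holders={T6}
Step 8: signal(T6) -> count=1 queue=[] holders={none}
Step 9: wait(T2) -> count=0 queue=[] holders={T2}
Step 10: signal(T2) -> count=1 queue=[] holders={none}
Step 11: wait(T4) -> count=0 queue=[] holders={T4}
Step 12: wait(T6) -> count=0 queue=[T6] holders={T4}
Step 13: signal(T4) -> count=0 queue=[] holders={T6}
Step 14: wait(T7) -> count=0 queue=[T7] holders={T6}
Step 15: wait(T5) -> count=0 queue=[T7,T5] holders={T6}
Final holders: {T6} -> T2 not in holders

Answer: no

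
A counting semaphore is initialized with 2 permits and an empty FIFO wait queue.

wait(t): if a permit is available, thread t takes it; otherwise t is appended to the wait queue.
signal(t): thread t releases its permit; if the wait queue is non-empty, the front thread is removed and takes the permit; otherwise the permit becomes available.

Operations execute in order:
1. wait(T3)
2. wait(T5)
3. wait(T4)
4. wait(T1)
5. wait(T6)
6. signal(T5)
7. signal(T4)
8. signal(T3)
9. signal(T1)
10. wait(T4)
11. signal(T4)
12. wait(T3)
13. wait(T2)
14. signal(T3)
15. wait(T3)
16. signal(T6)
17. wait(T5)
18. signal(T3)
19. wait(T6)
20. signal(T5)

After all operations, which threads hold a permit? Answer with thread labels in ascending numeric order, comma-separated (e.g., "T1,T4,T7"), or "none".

Step 1: wait(T3) -> count=1 queue=[] holders={T3}
Step 2: wait(T5) -> count=0 queue=[] holders={T3,T5}
Step 3: wait(T4) -> count=0 queue=[T4] holders={T3,T5}
Step 4: wait(T1) -> count=0 queue=[T4,T1] holders={T3,T5}
Step 5: wait(T6) -> count=0 queue=[T4,T1,T6] holders={T3,T5}
Step 6: signal(T5) -> count=0 queue=[T1,T6] holders={T3,T4}
Step 7: signal(T4) -> count=0 queue=[T6] holders={T1,T3}
Step 8: signal(T3) -> count=0 queue=[] holders={T1,T6}
Step 9: signal(T1) -> count=1 queue=[] holders={T6}
Step 10: wait(T4) -> count=0 queue=[] holders={T4,T6}
Step 11: signal(T4) -> count=1 queue=[] holders={T6}
Step 12: wait(T3) -> count=0 queue=[] holders={T3,T6}
Step 13: wait(T2) -> count=0 queue=[T2] holders={T3,T6}
Step 14: signal(T3) -> count=0 queue=[] holders={T2,T6}
Step 15: wait(T3) -> count=0 queue=[T3] holders={T2,T6}
Step 16: signal(T6) -> count=0 queue=[] holders={T2,T3}
Step 17: wait(T5) -> count=0 queue=[T5] holders={T2,T3}
Step 18: signal(T3) -> count=0 queue=[] holders={T2,T5}
Step 19: wait(T6) -> count=0 queue=[T6] holders={T2,T5}
Step 20: signal(T5) -> count=0 queue=[] holders={T2,T6}
Final holders: T2,T6

Answer: T2,T6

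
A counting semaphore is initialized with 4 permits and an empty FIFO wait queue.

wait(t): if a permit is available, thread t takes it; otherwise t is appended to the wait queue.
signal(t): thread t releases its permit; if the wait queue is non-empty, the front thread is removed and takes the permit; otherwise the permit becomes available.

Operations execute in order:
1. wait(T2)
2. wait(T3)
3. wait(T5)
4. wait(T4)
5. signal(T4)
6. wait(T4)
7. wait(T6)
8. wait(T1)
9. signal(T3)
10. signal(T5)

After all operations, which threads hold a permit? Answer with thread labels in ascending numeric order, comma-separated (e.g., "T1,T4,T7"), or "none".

Step 1: wait(T2) -> count=3 queue=[] holders={T2}
Step 2: wait(T3) -> count=2 queue=[] holders={T2,T3}
Step 3: wait(T5) -> count=1 queue=[] holders={T2,T3,T5}
Step 4: wait(T4) -> count=0 queue=[] holders={T2,T3,T4,T5}
Step 5: signal(T4) -> count=1 queue=[] holders={T2,T3,T5}
Step 6: wait(T4) -> count=0 queue=[] holders={T2,T3,T4,T5}
Step 7: wait(T6) -> count=0 queue=[T6] holders={T2,T3,T4,T5}
Step 8: wait(T1) -> count=0 queue=[T6,T1] holders={T2,T3,T4,T5}
Step 9: signal(T3) -> count=0 queue=[T1] holders={T2,T4,T5,T6}
Step 10: signal(T5) -> count=0 queue=[] holders={T1,T2,T4,T6}
Final holders: T1,T2,T4,T6

Answer: T1,T2,T4,T6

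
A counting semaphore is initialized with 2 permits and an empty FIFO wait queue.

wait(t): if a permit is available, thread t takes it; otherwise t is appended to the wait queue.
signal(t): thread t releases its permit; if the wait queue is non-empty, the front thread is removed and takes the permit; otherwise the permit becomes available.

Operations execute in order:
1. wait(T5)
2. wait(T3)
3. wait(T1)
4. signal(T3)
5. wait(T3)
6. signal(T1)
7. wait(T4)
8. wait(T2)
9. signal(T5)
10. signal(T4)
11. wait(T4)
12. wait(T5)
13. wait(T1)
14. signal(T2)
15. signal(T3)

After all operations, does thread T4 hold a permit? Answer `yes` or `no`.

Answer: yes

Derivation:
Step 1: wait(T5) -> count=1 queue=[] holders={T5}
Step 2: wait(T3) -> count=0 queue=[] holders={T3,T5}
Step 3: wait(T1) -> count=0 queue=[T1] holders={T3,T5}
Step 4: signal(T3) -> count=0 queue=[] holders={T1,T5}
Step 5: wait(T3) -> count=0 queue=[T3] holders={T1,T5}
Step 6: signal(T1) -> count=0 queue=[] holders={T3,T5}
Step 7: wait(T4) -> count=0 queue=[T4] holders={T3,T5}
Step 8: wait(T2) -> count=0 queue=[T4,T2] holders={T3,T5}
Step 9: signal(T5) -> count=0 queue=[T2] holders={T3,T4}
Step 10: signal(T4) -> count=0 queue=[] holders={T2,T3}
Step 11: wait(T4) -> count=0 queue=[T4] holders={T2,T3}
Step 12: wait(T5) -> count=0 queue=[T4,T5] holders={T2,T3}
Step 13: wait(T1) -> count=0 queue=[T4,T5,T1] holders={T2,T3}
Step 14: signal(T2) -> count=0 queue=[T5,T1] holders={T3,T4}
Step 15: signal(T3) -> count=0 queue=[T1] holders={T4,T5}
Final holders: {T4,T5} -> T4 in holders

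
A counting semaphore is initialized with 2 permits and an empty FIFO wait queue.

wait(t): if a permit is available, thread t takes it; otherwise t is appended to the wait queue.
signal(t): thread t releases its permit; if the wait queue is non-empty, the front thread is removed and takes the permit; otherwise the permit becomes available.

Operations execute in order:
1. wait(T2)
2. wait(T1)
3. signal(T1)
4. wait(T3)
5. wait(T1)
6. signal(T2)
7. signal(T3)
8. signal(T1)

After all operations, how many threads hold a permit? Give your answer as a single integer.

Step 1: wait(T2) -> count=1 queue=[] holders={T2}
Step 2: wait(T1) -> count=0 queue=[] holders={T1,T2}
Step 3: signal(T1) -> count=1 queue=[] holders={T2}
Step 4: wait(T3) -> count=0 queue=[] holders={T2,T3}
Step 5: wait(T1) -> count=0 queue=[T1] holders={T2,T3}
Step 6: signal(T2) -> count=0 queue=[] holders={T1,T3}
Step 7: signal(T3) -> count=1 queue=[] holders={T1}
Step 8: signal(T1) -> count=2 queue=[] holders={none}
Final holders: {none} -> 0 thread(s)

Answer: 0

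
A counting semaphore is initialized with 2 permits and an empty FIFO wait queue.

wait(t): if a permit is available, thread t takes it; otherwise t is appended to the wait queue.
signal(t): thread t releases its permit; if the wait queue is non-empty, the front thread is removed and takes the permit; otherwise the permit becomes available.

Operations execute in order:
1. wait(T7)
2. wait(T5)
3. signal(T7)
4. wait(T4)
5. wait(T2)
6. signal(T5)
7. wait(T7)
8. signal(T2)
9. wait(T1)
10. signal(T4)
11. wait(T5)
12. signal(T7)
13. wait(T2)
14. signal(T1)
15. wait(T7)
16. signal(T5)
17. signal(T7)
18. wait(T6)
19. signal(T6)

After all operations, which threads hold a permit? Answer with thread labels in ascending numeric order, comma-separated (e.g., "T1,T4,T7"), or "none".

Step 1: wait(T7) -> count=1 queue=[] holders={T7}
Step 2: wait(T5) -> count=0 queue=[] holders={T5,T7}
Step 3: signal(T7) -> count=1 queue=[] holders={T5}
Step 4: wait(T4) -> count=0 queue=[] holders={T4,T5}
Step 5: wait(T2) -> count=0 queue=[T2] holders={T4,T5}
Step 6: signal(T5) -> count=0 queue=[] holders={T2,T4}
Step 7: wait(T7) -> count=0 queue=[T7] holders={T2,T4}
Step 8: signal(T2) -> count=0 queue=[] holders={T4,T7}
Step 9: wait(T1) -> count=0 queue=[T1] holders={T4,T7}
Step 10: signal(T4) -> count=0 queue=[] holders={T1,T7}
Step 11: wait(T5) -> count=0 queue=[T5] holders={T1,T7}
Step 12: signal(T7) -> count=0 queue=[] holders={T1,T5}
Step 13: wait(T2) -> count=0 queue=[T2] holders={T1,T5}
Step 14: signal(T1) -> count=0 queue=[] holders={T2,T5}
Step 15: wait(T7) -> count=0 queue=[T7] holders={T2,T5}
Step 16: signal(T5) -> count=0 queue=[] holders={T2,T7}
Step 17: signal(T7) -> count=1 queue=[] holders={T2}
Step 18: wait(T6) -> count=0 queue=[] holders={T2,T6}
Step 19: signal(T6) -> count=1 queue=[] holders={T2}
Final holders: T2

Answer: T2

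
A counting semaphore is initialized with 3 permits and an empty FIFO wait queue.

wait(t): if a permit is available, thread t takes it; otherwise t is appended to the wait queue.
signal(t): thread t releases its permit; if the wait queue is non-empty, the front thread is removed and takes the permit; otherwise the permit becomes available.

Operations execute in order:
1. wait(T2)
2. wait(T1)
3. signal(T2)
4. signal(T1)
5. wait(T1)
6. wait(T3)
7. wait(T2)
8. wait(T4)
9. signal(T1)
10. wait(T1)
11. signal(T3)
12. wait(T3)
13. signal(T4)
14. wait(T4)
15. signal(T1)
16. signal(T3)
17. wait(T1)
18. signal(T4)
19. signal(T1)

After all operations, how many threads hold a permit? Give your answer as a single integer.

Answer: 1

Derivation:
Step 1: wait(T2) -> count=2 queue=[] holders={T2}
Step 2: wait(T1) -> count=1 queue=[] holders={T1,T2}
Step 3: signal(T2) -> count=2 queue=[] holders={T1}
Step 4: signal(T1) -> count=3 queue=[] holders={none}
Step 5: wait(T1) -> count=2 queue=[] holders={T1}
Step 6: wait(T3) -> count=1 queue=[] holders={T1,T3}
Step 7: wait(T2) -> count=0 queue=[] holders={T1,T2,T3}
Step 8: wait(T4) -> count=0 queue=[T4] holders={T1,T2,T3}
Step 9: signal(T1) -> count=0 queue=[] holders={T2,T3,T4}
Step 10: wait(T1) -> count=0 queue=[T1] holders={T2,T3,T4}
Step 11: signal(T3) -> count=0 queue=[] holders={T1,T2,T4}
Step 12: wait(T3) -> count=0 queue=[T3] holders={T1,T2,T4}
Step 13: signal(T4) -> count=0 queue=[] holders={T1,T2,T3}
Step 14: wait(T4) -> count=0 queue=[T4] holders={T1,T2,T3}
Step 15: signal(T1) -> count=0 queue=[] holders={T2,T3,T4}
Step 16: signal(T3) -> count=1 queue=[] holders={T2,T4}
Step 17: wait(T1) -> count=0 queue=[] holders={T1,T2,T4}
Step 18: signal(T4) -> count=1 queue=[] holders={T1,T2}
Step 19: signal(T1) -> count=2 queue=[] holders={T2}
Final holders: {T2} -> 1 thread(s)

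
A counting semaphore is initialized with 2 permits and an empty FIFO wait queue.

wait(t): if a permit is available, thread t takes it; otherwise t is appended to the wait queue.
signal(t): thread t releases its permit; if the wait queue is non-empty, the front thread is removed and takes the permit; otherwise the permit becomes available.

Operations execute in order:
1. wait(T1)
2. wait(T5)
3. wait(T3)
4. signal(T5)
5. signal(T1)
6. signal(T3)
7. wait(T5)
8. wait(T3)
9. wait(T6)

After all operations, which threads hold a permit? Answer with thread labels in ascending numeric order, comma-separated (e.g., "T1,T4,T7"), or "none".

Step 1: wait(T1) -> count=1 queue=[] holders={T1}
Step 2: wait(T5) -> count=0 queue=[] holders={T1,T5}
Step 3: wait(T3) -> count=0 queue=[T3] holders={T1,T5}
Step 4: signal(T5) -> count=0 queue=[] holders={T1,T3}
Step 5: signal(T1) -> count=1 queue=[] holders={T3}
Step 6: signal(T3) -> count=2 queue=[] holders={none}
Step 7: wait(T5) -> count=1 queue=[] holders={T5}
Step 8: wait(T3) -> count=0 queue=[] holders={T3,T5}
Step 9: wait(T6) -> count=0 queue=[T6] holders={T3,T5}
Final holders: T3,T5

Answer: T3,T5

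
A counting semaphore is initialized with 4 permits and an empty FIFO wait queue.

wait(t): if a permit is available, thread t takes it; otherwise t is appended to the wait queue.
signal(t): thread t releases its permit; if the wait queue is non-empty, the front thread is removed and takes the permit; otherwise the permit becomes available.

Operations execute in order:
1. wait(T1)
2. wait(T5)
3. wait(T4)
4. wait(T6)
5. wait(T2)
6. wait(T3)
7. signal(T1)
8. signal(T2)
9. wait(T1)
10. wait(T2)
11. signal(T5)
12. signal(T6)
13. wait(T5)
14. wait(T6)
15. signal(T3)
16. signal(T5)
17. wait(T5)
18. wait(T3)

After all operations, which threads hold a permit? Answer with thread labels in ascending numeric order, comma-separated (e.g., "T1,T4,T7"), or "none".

Answer: T1,T2,T4,T6

Derivation:
Step 1: wait(T1) -> count=3 queue=[] holders={T1}
Step 2: wait(T5) -> count=2 queue=[] holders={T1,T5}
Step 3: wait(T4) -> count=1 queue=[] holders={T1,T4,T5}
Step 4: wait(T6) -> count=0 queue=[] holders={T1,T4,T5,T6}
Step 5: wait(T2) -> count=0 queue=[T2] holders={T1,T4,T5,T6}
Step 6: wait(T3) -> count=0 queue=[T2,T3] holders={T1,T4,T5,T6}
Step 7: signal(T1) -> count=0 queue=[T3] holders={T2,T4,T5,T6}
Step 8: signal(T2) -> count=0 queue=[] holders={T3,T4,T5,T6}
Step 9: wait(T1) -> count=0 queue=[T1] holders={T3,T4,T5,T6}
Step 10: wait(T2) -> count=0 queue=[T1,T2] holders={T3,T4,T5,T6}
Step 11: signal(T5) -> count=0 queue=[T2] holders={T1,T3,T4,T6}
Step 12: signal(T6) -> count=0 queue=[] holders={T1,T2,T3,T4}
Step 13: wait(T5) -> count=0 queue=[T5] holders={T1,T2,T3,T4}
Step 14: wait(T6) -> count=0 queue=[T5,T6] holders={T1,T2,T3,T4}
Step 15: signal(T3) -> count=0 queue=[T6] holders={T1,T2,T4,T5}
Step 16: signal(T5) -> count=0 queue=[] holders={T1,T2,T4,T6}
Step 17: wait(T5) -> count=0 queue=[T5] holders={T1,T2,T4,T6}
Step 18: wait(T3) -> count=0 queue=[T5,T3] holders={T1,T2,T4,T6}
Final holders: T1,T2,T4,T6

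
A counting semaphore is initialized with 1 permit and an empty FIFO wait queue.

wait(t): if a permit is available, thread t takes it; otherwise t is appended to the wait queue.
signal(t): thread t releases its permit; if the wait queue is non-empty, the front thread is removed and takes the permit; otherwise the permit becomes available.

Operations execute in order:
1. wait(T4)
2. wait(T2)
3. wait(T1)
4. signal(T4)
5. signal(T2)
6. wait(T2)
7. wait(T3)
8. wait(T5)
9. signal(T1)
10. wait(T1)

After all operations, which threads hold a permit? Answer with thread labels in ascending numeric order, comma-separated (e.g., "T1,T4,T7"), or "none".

Answer: T2

Derivation:
Step 1: wait(T4) -> count=0 queue=[] holders={T4}
Step 2: wait(T2) -> count=0 queue=[T2] holders={T4}
Step 3: wait(T1) -> count=0 queue=[T2,T1] holders={T4}
Step 4: signal(T4) -> count=0 queue=[T1] holders={T2}
Step 5: signal(T2) -> count=0 queue=[] holders={T1}
Step 6: wait(T2) -> count=0 queue=[T2] holders={T1}
Step 7: wait(T3) -> count=0 queue=[T2,T3] holders={T1}
Step 8: wait(T5) -> count=0 queue=[T2,T3,T5] holders={T1}
Step 9: signal(T1) -> count=0 queue=[T3,T5] holders={T2}
Step 10: wait(T1) -> count=0 queue=[T3,T5,T1] holders={T2}
Final holders: T2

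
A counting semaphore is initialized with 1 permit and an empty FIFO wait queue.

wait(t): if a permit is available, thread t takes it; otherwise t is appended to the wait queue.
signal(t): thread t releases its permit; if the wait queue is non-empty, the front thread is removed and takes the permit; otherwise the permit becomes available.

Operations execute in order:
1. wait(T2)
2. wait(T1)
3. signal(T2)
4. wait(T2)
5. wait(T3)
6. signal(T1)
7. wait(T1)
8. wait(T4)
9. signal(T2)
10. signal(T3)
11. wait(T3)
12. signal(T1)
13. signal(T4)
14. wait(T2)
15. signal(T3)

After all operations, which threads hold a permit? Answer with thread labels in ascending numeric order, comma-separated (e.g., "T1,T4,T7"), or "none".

Answer: T2

Derivation:
Step 1: wait(T2) -> count=0 queue=[] holders={T2}
Step 2: wait(T1) -> count=0 queue=[T1] holders={T2}
Step 3: signal(T2) -> count=0 queue=[] holders={T1}
Step 4: wait(T2) -> count=0 queue=[T2] holders={T1}
Step 5: wait(T3) -> count=0 queue=[T2,T3] holders={T1}
Step 6: signal(T1) -> count=0 queue=[T3] holders={T2}
Step 7: wait(T1) -> count=0 queue=[T3,T1] holders={T2}
Step 8: wait(T4) -> count=0 queue=[T3,T1,T4] holders={T2}
Step 9: signal(T2) -> count=0 queue=[T1,T4] holders={T3}
Step 10: signal(T3) -> count=0 queue=[T4] holders={T1}
Step 11: wait(T3) -> count=0 queue=[T4,T3] holders={T1}
Step 12: signal(T1) -> count=0 queue=[T3] holders={T4}
Step 13: signal(T4) -> count=0 queue=[] holders={T3}
Step 14: wait(T2) -> count=0 queue=[T2] holders={T3}
Step 15: signal(T3) -> count=0 queue=[] holders={T2}
Final holders: T2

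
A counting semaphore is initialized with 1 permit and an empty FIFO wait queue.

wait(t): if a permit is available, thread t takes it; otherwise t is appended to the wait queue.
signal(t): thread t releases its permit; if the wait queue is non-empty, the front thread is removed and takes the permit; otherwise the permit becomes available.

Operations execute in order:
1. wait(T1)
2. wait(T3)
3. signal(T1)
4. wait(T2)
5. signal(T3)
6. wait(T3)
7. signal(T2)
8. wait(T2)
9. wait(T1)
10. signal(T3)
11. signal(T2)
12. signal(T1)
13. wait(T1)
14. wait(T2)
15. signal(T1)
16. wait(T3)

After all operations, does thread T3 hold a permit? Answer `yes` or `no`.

Step 1: wait(T1) -> count=0 queue=[] holders={T1}
Step 2: wait(T3) -> count=0 queue=[T3] holders={T1}
Step 3: signal(T1) -> count=0 queue=[] holders={T3}
Step 4: wait(T2) -> count=0 queue=[T2] holders={T3}
Step 5: signal(T3) -> count=0 queue=[] holders={T2}
Step 6: wait(T3) -> count=0 queue=[T3] holders={T2}
Step 7: signal(T2) -> count=0 queue=[] holders={T3}
Step 8: wait(T2) -> count=0 queue=[T2] holders={T3}
Step 9: wait(T1) -> count=0 queue=[T2,T1] holders={T3}
Step 10: signal(T3) -> count=0 queue=[T1] holders={T2}
Step 11: signal(T2) -> count=0 queue=[] holders={T1}
Step 12: signal(T1) -> count=1 queue=[] holders={none}
Step 13: wait(T1) -> count=0 queue=[] holders={T1}
Step 14: wait(T2) -> count=0 queue=[T2] holders={T1}
Step 15: signal(T1) -> count=0 queue=[] holders={T2}
Step 16: wait(T3) -> count=0 queue=[T3] holders={T2}
Final holders: {T2} -> T3 not in holders

Answer: no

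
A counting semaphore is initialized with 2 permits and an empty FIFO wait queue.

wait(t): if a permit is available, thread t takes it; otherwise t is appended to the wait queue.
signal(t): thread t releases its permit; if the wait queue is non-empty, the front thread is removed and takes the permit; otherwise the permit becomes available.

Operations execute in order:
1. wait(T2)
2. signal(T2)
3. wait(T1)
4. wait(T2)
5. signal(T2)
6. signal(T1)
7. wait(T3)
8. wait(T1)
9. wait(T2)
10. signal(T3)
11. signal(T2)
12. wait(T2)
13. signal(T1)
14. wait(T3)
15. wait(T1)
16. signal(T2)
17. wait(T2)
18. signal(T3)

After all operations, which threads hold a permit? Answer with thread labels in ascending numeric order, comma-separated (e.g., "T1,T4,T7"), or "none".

Answer: T1,T2

Derivation:
Step 1: wait(T2) -> count=1 queue=[] holders={T2}
Step 2: signal(T2) -> count=2 queue=[] holders={none}
Step 3: wait(T1) -> count=1 queue=[] holders={T1}
Step 4: wait(T2) -> count=0 queue=[] holders={T1,T2}
Step 5: signal(T2) -> count=1 queue=[] holders={T1}
Step 6: signal(T1) -> count=2 queue=[] holders={none}
Step 7: wait(T3) -> count=1 queue=[] holders={T3}
Step 8: wait(T1) -> count=0 queue=[] holders={T1,T3}
Step 9: wait(T2) -> count=0 queue=[T2] holders={T1,T3}
Step 10: signal(T3) -> count=0 queue=[] holders={T1,T2}
Step 11: signal(T2) -> count=1 queue=[] holders={T1}
Step 12: wait(T2) -> count=0 queue=[] holders={T1,T2}
Step 13: signal(T1) -> count=1 queue=[] holders={T2}
Step 14: wait(T3) -> count=0 queue=[] holders={T2,T3}
Step 15: wait(T1) -> count=0 queue=[T1] holders={T2,T3}
Step 16: signal(T2) -> count=0 queue=[] holders={T1,T3}
Step 17: wait(T2) -> count=0 queue=[T2] holders={T1,T3}
Step 18: signal(T3) -> count=0 queue=[] holders={T1,T2}
Final holders: T1,T2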